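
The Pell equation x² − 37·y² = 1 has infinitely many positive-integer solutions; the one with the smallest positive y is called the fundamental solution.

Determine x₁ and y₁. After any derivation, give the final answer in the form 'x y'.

73 12

√37 → a₀=6, period (12); ℓ=1 odd so k=1
i=0: a=6 ⇒ p=6, q=1
i=1: a=12 ⇒ p=73, q=12
→ (73, 12).  Check: 73²=5329, 37·12²=5328, difference 1.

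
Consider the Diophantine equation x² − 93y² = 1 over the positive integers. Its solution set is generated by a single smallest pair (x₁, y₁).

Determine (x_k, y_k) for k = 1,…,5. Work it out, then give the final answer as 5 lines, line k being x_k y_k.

√93 → a₀=9, period (1,1,1,4,6,4,1,1,1,18); ℓ=10 even so k=9
a_0=9:  p_0=9·1+0=9,  q_0=9·0+1=1
a_1=1:  p_1=1·9+1=10,  q_1=1·1+0=1
a_2=1:  p_2=1·10+9=19,  q_2=1·1+1=2
a_3=1:  p_3=1·19+10=29,  q_3=1·2+1=3
a_4=4:  p_4=4·29+19=135,  q_4=4·3+2=14
a_5=6:  p_5=6·135+29=839,  q_5=6·14+3=87
a_6=4:  p_6=4·839+135=3491,  q_6=4·87+14=362
…
a_8=1:  p_8=1·4330+3491=7821,  q_8=1·449+362=811
a_9=1:  p_9=1·7821+4330=12151,  q_9=1·811+449=1260
(x₁, y₁) = (12151, 1260);  12151² − 93·1260² = 1 ✓
(12151+1260√93)^2 = 295293601 + 30620520√93
(12151+1260√93)^3 = 7176225079351 + 744139875780√93
(12151+1260√93)^4 = 174396621583094401 + 18084087230585040√93
(12151+1260√93)^5 = 4238186690536135053751 + 439479487133537766300√93

12151 1260
295293601 30620520
7176225079351 744139875780
174396621583094401 18084087230585040
4238186690536135053751 439479487133537766300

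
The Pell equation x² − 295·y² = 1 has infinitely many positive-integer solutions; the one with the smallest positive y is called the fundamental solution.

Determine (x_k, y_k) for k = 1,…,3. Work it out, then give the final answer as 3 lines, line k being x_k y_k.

2024999 117900
8201241900001 477494764200
33215013292518224999 1933852840020353700

√295 = [17; 5,1,2,3,2,6,2,3,2,1,5,34, …], period ℓ=12 (even) → k=11
k=0  a_k=17  p_k/q_k = 17/1
k=1  a_k=5  p_k/q_k = 86/5
…
k=4  a_k=3  p_k/q_k = 979/57
…
k=6  a_k=6  p_k/q_k = 14479/843
k=7  a_k=2  p_k/q_k = 31208/1817
k=8  a_k=3  p_k/q_k = 108103/6294
…
k=10  a_k=1  p_k/q_k = 355517/20699
k=11  a_k=5  p_k/q_k = 2024999/117900
(x₁, y₁) = (2024999, 117900);  2024999² − 295·117900² = 1 ✓
(2024999+117900√295)^2 = 8201241900001 + 477494764200√295
(2024999+117900√295)^3 = 33215013292518224999 + 1933852840020353700√295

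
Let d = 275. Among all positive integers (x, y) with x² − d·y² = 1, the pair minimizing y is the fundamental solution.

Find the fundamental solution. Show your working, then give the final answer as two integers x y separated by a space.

d=275: √d = [16; 1,1,2,1,1,32] (ℓ=6, even), read p_5/q_5
a_0=16:  p_0=16·1+0=16,  q_0=16·0+1=1
a_1=1:  p_1=1·16+1=17,  q_1=1·1+0=1
…
a_3=2:  p_3=2·33+17=83,  q_3=2·2+1=5
a_4=1:  p_4=1·83+33=116,  q_4=1·5+2=7
a_5=1:  p_5=1·116+83=199,  q_5=1·7+5=12
→ (199, 12).  Check: 199²=39601, 275·12²=39600, difference 1.

199 12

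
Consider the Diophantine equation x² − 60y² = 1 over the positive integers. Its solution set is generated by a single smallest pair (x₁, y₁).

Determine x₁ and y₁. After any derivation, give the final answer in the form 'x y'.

√60 → a₀=7, period (1,2,1,14); ℓ=4 even so k=3
i=0: a=7 ⇒ p=7, q=1
…
i=2: a=2 ⇒ p=23, q=3
i=3: a=1 ⇒ p=31, q=4
(x₁, y₁) = (31, 4);  31² − 60·4² = 1 ✓

31 4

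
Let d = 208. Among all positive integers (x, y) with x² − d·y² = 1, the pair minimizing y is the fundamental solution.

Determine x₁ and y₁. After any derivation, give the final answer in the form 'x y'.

[14; 2,2,1,2,2,28] for √208; ℓ=6 ⇒ convergent index 5
i=0: a=14 ⇒ p=14, q=1
i=1: a=2 ⇒ p=29, q=2
i=2: a=2 ⇒ p=72, q=5
…
i=4: a=2 ⇒ p=274, q=19
i=5: a=2 ⇒ p=649, q=45
fundamental: x₁=649, y₁=45  (since 421201 − 208·2025 = 1)

649 45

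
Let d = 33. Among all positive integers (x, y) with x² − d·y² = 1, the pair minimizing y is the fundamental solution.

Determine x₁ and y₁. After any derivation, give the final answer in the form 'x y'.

√33 → a₀=5, period (1,2,1,10); ℓ=4 even so k=3
i=0: a=5 ⇒ p=5, q=1
…
i=2: a=2 ⇒ p=17, q=3
i=3: a=1 ⇒ p=23, q=4
(x₁, y₁) = (23, 4);  23² − 33·4² = 1 ✓

23 4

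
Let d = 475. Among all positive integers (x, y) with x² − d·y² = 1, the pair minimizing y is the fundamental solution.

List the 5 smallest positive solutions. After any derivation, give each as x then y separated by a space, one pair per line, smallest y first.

d=475: √d = [21; 1,3,1,6,2,6,1,3,1,42] (ℓ=10, even), read p_9/q_9
k=0  a_k=21  p_k/q_k = 21/1
k=1  a_k=1  p_k/q_k = 22/1
k=2  a_k=3  p_k/q_k = 87/4
…
k=4  a_k=6  p_k/q_k = 741/34
k=5  a_k=2  p_k/q_k = 1591/73
…
k=7  a_k=1  p_k/q_k = 11878/545
k=8  a_k=3  p_k/q_k = 45921/2107
k=9  a_k=1  p_k/q_k = 57799/2652
fundamental: x₁=57799, y₁=2652  (since 3340724401 − 475·7033104 = 1)
(x_2, y_2) = (57799·57799 + 475·2652·2652, 57799·2652 + 2652·57799) = (6681448801, 306565896)
(x_3, y_3) = (57799·6681448801 + 475·2652·306565896, 57799·306565896 + 2652·6681448801) = (772362118440199, 35438404443156)
(x_4, y_4) = (57799·772362118440199 + 475·2652·35438404443156, 57799·35438404443156 + 2652·772362118440199) = (89283516160768675201, 4096608676513381392)
(x_5, y_5) = (57799·89283516160768675201 + 475·2652·4096608676513381392, 57799·4096608676513381392 + 2652·89283516160768675201) = (10320995900380175197444999, 473559769752155457709260)

57799 2652
6681448801 306565896
772362118440199 35438404443156
89283516160768675201 4096608676513381392
10320995900380175197444999 473559769752155457709260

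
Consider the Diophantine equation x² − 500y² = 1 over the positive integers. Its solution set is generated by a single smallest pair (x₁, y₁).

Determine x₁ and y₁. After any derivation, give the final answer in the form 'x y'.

d=500: √d = [22; 2,1,3,2,1,…,1,2,44] (ℓ=14, even), read p_13/q_13
a_0=22:  p_0=22·1+0=22,  q_0=22·0+1=1
a_1=2:  p_1=2·22+1=45,  q_1=2·1+0=2
…
a_4=2:  p_4=2·246+67=559,  q_4=2·11+3=25
a_5=1:  p_5=1·559+246=805,  q_5=1·25+11=36
a_6=1:  p_6=1·805+559=1364,  q_6=1·36+25=61
a_7=10:  p_7=10·1364+805=14445,  q_7=10·61+36=646
a_8=1:  p_8=1·14445+1364=15809,  q_8=1·646+61=707
…
a_10=2:  p_10=2·30254+15809=76317,  q_10=2·1353+707=3413
a_11=3:  p_11=3·76317+30254=259205,  q_11=3·3413+1353=11592
a_12=1:  p_12=1·259205+76317=335522,  q_12=1·11592+3413=15005
a_13=2:  p_13=2·335522+259205=930249,  q_13=2·15005+11592=41602
→ (930249, 41602).  Check: 930249²=865363202001, 500·41602²=865363202000, difference 1.

930249 41602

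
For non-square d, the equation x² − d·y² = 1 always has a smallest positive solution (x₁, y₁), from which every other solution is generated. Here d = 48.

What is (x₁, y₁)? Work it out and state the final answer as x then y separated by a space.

[6; 1,12] for √48; ℓ=2 ⇒ convergent index 1
step 0: (6, 1)  from 6·(1,0) + (0,1)
step 1: (7, 1)  from 1·(6,1) + (1,0)
fundamental: x₁=7, y₁=1  (since 49 − 48·1 = 1)

7 1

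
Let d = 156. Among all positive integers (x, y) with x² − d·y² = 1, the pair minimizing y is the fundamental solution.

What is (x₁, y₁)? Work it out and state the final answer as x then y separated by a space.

√156 = [12; 2,24, …], period ℓ=2 (even) → k=1
k=0  a_k=12  p_k/q_k = 12/1
k=1  a_k=2  p_k/q_k = 25/2
(x₁, y₁) = (25, 2);  25² − 156·2² = 1 ✓

25 2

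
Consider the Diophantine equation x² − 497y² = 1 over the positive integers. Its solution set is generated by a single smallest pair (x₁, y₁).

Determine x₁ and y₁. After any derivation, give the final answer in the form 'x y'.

√497 = [22; 3,2,2,5,6,5,2,2,3,44, …], period ℓ=10 (even) → k=9
step 0: (22, 1)  from 22·(1,0) + (0,1)
…
step 2: (156, 7)  from 2·(67,3) + (22,1)
step 3: (379, 17)  from 2·(156,7) + (67,3)
…
step 5: (12685, 569)  from 6·(2051,92) + (379,17)
…
step 7: (143637, 6443)  from 2·(65476,2937) + (12685,569)
step 8: (352750, 15823)  from 2·(143637,6443) + (65476,2937)
step 9: (1201887, 53912)  from 3·(352750,15823) + (143637,6443)
(x₁, y₁) = (1201887, 53912);  1201887² − 497·53912² = 1 ✓

1201887 53912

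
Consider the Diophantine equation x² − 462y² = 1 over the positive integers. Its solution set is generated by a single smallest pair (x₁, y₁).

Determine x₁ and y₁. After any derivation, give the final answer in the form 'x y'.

[21; 2,42] for √462; ℓ=2 ⇒ convergent index 1
a_0=21:  p_0=21·1+0=21,  q_0=21·0+1=1
a_1=2:  p_1=2·21+1=43,  q_1=2·1+0=2
fundamental: x₁=43, y₁=2  (since 1849 − 462·4 = 1)

43 2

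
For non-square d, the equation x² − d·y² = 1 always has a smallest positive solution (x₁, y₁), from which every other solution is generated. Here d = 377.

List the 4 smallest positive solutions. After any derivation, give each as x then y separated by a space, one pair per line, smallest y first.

233 12
108577 5592
50596649 2605860
23577929857 1214325168

[19; 2,2,2,38] for √377; ℓ=4 ⇒ convergent index 3
a_0=19:  p_0=19·1+0=19,  q_0=19·0+1=1
a_1=2:  p_1=2·19+1=39,  q_1=2·1+0=2
a_2=2:  p_2=2·39+19=97,  q_2=2·2+1=5
a_3=2:  p_3=2·97+39=233,  q_3=2·5+2=12
(x₁, y₁) = (233, 12);  233² − 377·12² = 1 ✓
n=2: (233,12)∘(233,12) = (233·233+377·12·12, 233·12+12·233) = (108577,5592)
n=3: (108577,5592)∘(233,12) = (233·108577+377·12·5592, 233·5592+12·108577) = (50596649,2605860)
n=4: (50596649,2605860)∘(233,12) = (233·50596649+377·12·2605860, 233·2605860+12·50596649) = (23577929857,1214325168)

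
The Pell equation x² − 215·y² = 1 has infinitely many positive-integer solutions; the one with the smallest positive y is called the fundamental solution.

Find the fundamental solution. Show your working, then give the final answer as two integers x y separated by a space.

d=215: √d = [14; 1,1,1,28] (ℓ=4, even), read p_3/q_3
step 0: (14, 1)  from 14·(1,0) + (0,1)
step 1: (15, 1)  from 1·(14,1) + (1,0)
step 2: (29, 2)  from 1·(15,1) + (14,1)
step 3: (44, 3)  from 1·(29,2) + (15,1)
→ (44, 3).  Check: 44²=1936, 215·3²=1935, difference 1.

44 3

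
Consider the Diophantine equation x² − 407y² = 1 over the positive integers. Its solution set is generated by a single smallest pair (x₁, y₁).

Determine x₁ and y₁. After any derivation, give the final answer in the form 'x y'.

√407 → a₀=20, period (5,1,2,1,5,40); ℓ=6 even so k=5
a_0=20:  p_0=20·1+0=20,  q_0=20·0+1=1
…
a_2=1:  p_2=1·101+20=121,  q_2=1·5+1=6
a_3=2:  p_3=2·121+101=343,  q_3=2·6+5=17
a_4=1:  p_4=1·343+121=464,  q_4=1·17+6=23
a_5=5:  p_5=5·464+343=2663,  q_5=5·23+17=132
fundamental: x₁=2663, y₁=132  (since 7091569 − 407·17424 = 1)

2663 132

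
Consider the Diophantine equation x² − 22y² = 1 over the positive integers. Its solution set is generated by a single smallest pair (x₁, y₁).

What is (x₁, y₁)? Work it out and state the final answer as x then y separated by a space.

d=22: √d = [4; 1,2,4,2,1,8] (ℓ=6, even), read p_5/q_5
step 0: (4, 1)  from 4·(1,0) + (0,1)
…
step 2: (14, 3)  from 2·(5,1) + (4,1)
…
step 4: (136, 29)  from 2·(61,13) + (14,3)
step 5: (197, 42)  from 1·(136,29) + (61,13)
fundamental: x₁=197, y₁=42  (since 38809 − 22·1764 = 1)

197 42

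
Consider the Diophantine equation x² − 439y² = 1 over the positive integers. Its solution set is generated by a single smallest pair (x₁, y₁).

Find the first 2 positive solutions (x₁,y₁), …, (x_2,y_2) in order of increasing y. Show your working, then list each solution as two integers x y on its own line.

d=439: √d = [20; 1,19,1,40] (ℓ=4, even), read p_3/q_3
a_0=20:  p_0=20·1+0=20,  q_0=20·0+1=1
a_1=1:  p_1=1·20+1=21,  q_1=1·1+0=1
a_2=19:  p_2=19·21+20=419,  q_2=19·1+1=20
a_3=1:  p_3=1·419+21=440,  q_3=1·20+1=21
(x₁, y₁) = (440, 21);  440² − 439·21² = 1 ✓
(440+21√439)^2 = 387199 + 18480√439

440 21
387199 18480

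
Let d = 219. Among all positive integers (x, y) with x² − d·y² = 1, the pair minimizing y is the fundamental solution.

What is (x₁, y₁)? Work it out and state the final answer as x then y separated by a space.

74 5

√219 → a₀=14, period (1,3,1,28); ℓ=4 even so k=3
k=0  a_k=14  p_k/q_k = 14/1
…
k=2  a_k=3  p_k/q_k = 59/4
k=3  a_k=1  p_k/q_k = 74/5
(x₁, y₁) = (74, 5);  74² − 219·5² = 1 ✓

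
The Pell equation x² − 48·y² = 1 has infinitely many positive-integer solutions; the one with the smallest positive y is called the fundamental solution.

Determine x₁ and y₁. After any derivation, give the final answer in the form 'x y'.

7 1

√48 = [6; 1,12, …], period ℓ=2 (even) → k=1
k=0  a_k=6  p_k/q_k = 6/1
k=1  a_k=1  p_k/q_k = 7/1
→ (7, 1).  Check: 7²=49, 48·1²=48, difference 1.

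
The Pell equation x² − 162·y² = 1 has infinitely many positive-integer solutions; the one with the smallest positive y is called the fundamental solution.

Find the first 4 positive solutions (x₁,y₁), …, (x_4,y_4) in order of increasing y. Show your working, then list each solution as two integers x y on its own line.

19601 1540
768398401 60371080
30122754096401 2366667076620
1180872205318713601 92778082677286160

√162 = [12; 1,2,1,2,12,2,1,2,1,24, …], period ℓ=10 (even) → k=9
step 0: (12, 1)  from 12·(1,0) + (0,1)
step 1: (13, 1)  from 1·(12,1) + (1,0)
…
step 3: (51, 4)  from 1·(38,3) + (13,1)
…
step 6: (3602, 283)  from 2·(1731,136) + (140,11)
step 7: (5333, 419)  from 1·(3602,283) + (1731,136)
step 8: (14268, 1121)  from 2·(5333,419) + (3602,283)
step 9: (19601, 1540)  from 1·(14268,1121) + (5333,419)
(x₁, y₁) = (19601, 1540);  19601² − 162·1540² = 1 ✓
(x_2, y_2) = (19601·19601 + 162·1540·1540, 19601·1540 + 1540·19601) = (768398401, 60371080)
(x_3, y_3) = (19601·768398401 + 162·1540·60371080, 19601·60371080 + 1540·768398401) = (30122754096401, 2366667076620)
(x_4, y_4) = (19601·30122754096401 + 162·1540·2366667076620, 19601·2366667076620 + 1540·30122754096401) = (1180872205318713601, 92778082677286160)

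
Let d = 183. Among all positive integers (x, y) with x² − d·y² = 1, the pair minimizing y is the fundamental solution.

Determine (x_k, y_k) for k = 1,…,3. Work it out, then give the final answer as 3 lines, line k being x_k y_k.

487 36
474337 35064
462003751 34152300

d=183: √d = [13; 1,1,8,1,1,26] (ℓ=6, even), read p_5/q_5
k=0  a_k=13  p_k/q_k = 13/1
k=1  a_k=1  p_k/q_k = 14/1
…
k=3  a_k=8  p_k/q_k = 230/17
k=4  a_k=1  p_k/q_k = 257/19
k=5  a_k=1  p_k/q_k = 487/36
→ (487, 36).  Check: 487²=237169, 183·36²=237168, difference 1.
(x_2, y_2) = (487·487 + 183·36·36, 487·36 + 36·487) = (474337, 35064)
(x_3, y_3) = (487·474337 + 183·36·35064, 487·35064 + 36·474337) = (462003751, 34152300)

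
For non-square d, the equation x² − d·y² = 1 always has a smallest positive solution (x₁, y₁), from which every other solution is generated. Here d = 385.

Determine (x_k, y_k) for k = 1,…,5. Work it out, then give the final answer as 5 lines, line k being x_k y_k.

95831 4884
18367161121 936077208
3520286834677271 179410429834812
674705215289547953281 34386161802063660336
129315350969305052987065751 6590520543127714837483620

[19; 1,1,1,1,1,…,1,1,38] for √385; ℓ=16 ⇒ convergent index 15
a_0=19:  p_0=19·1+0=19,  q_0=19·0+1=1
…
a_10=3:  p_10=3·2747+2021=10262,  q_10=3·140+103=523
…
a_12=1:  p_12=1·13009+10262=23271,  q_12=1·663+523=1186
a_13=1:  p_13=1·23271+13009=36280,  q_13=1·1186+663=1849
a_14=1:  p_14=1·36280+23271=59551,  q_14=1·1849+1186=3035
a_15=1:  p_15=1·59551+36280=95831,  q_15=1·3035+1849=4884
fundamental: x₁=95831, y₁=4884  (since 9183580561 − 385·23853456 = 1)
(x_2, y_2) = (95831·95831 + 385·4884·4884, 95831·4884 + 4884·95831) = (18367161121, 936077208)
(x_3, y_3) = (95831·18367161121 + 385·4884·936077208, 95831·936077208 + 4884·18367161121) = (3520286834677271, 179410429834812)
(x_4, y_4) = (95831·3520286834677271 + 385·4884·179410429834812, 95831·179410429834812 + 4884·3520286834677271) = (674705215289547953281, 34386161802063660336)
(x_5, y_5) = (95831·674705215289547953281 + 385·4884·34386161802063660336, 95831·34386161802063660336 + 4884·674705215289547953281) = (129315350969305052987065751, 6590520543127714837483620)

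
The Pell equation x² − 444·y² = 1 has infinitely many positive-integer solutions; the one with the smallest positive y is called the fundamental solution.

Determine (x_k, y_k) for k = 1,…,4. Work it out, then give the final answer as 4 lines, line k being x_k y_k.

295 14
174049 8260
102688615 4873386
60586108801 2875289480

d=444: √d = [21; 14,42] (ℓ=2, even), read p_1/q_1
step 0: (21, 1)  from 21·(1,0) + (0,1)
step 1: (295, 14)  from 14·(21,1) + (1,0)
(x₁, y₁) = (295, 14);  295² − 444·14² = 1 ✓
(295+14√444)^2 = 174049 + 8260√444
(295+14√444)^3 = 102688615 + 4873386√444
(295+14√444)^4 = 60586108801 + 2875289480√444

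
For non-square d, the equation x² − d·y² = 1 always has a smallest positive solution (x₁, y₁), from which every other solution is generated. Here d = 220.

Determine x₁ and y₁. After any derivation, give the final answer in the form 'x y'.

d=220: √d = [14; 1,4,1,28] (ℓ=4, even), read p_3/q_3
k=0  a_k=14  p_k/q_k = 14/1
k=1  a_k=1  p_k/q_k = 15/1
k=2  a_k=4  p_k/q_k = 74/5
k=3  a_k=1  p_k/q_k = 89/6
(x₁, y₁) = (89, 6);  89² − 220·6² = 1 ✓

89 6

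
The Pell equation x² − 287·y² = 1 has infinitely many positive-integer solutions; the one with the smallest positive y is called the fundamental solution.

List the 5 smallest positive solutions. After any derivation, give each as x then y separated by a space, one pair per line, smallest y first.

√287 = [16; 1,15,1,32, …], period ℓ=4 (even) → k=3
k=0  a_k=16  p_k/q_k = 16/1
k=1  a_k=1  p_k/q_k = 17/1
k=2  a_k=15  p_k/q_k = 271/16
k=3  a_k=1  p_k/q_k = 288/17
fundamental: x₁=288, y₁=17  (since 82944 − 287·289 = 1)
(288+17√287)^2 = 165887 + 9792√287
(288+17√287)^3 = 95550624 + 5640175√287
(288+17√287)^4 = 55036993537 + 3248731008√287
(288+17√287)^5 = 31701212726688 + 1871263420433√287

288 17
165887 9792
95550624 5640175
55036993537 3248731008
31701212726688 1871263420433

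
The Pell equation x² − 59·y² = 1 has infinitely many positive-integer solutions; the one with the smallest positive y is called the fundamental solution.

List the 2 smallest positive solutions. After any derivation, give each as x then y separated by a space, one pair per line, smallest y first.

[7; 1,2,7,2,1,14] for √59; ℓ=6 ⇒ convergent index 5
step 0: (7, 1)  from 7·(1,0) + (0,1)
step 1: (8, 1)  from 1·(7,1) + (1,0)
step 2: (23, 3)  from 2·(8,1) + (7,1)
step 3: (169, 22)  from 7·(23,3) + (8,1)
step 4: (361, 47)  from 2·(169,22) + (23,3)
step 5: (530, 69)  from 1·(361,47) + (169,22)
(x₁, y₁) = (530, 69);  530² − 59·69² = 1 ✓
(530+69√59)^2 = 561799 + 73140√59

530 69
561799 73140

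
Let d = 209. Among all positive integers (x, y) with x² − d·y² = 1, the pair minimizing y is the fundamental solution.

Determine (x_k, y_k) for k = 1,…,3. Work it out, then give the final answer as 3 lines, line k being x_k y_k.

d=209: √d = [14; 2,5,3,2,3,5,2,28] (ℓ=8, even), read p_7/q_7
i=0: a=14 ⇒ p=14, q=1
…
i=3: a=3 ⇒ p=506, q=35
i=4: a=2 ⇒ p=1171, q=81
…
i=6: a=5 ⇒ p=21266, q=1471
i=7: a=2 ⇒ p=46551, q=3220
fundamental: x₁=46551, y₁=3220  (since 2166995601 − 209·10368400 = 1)
(46551+3220√209)^2 = 4333991201 + 299788440√209
(46551+3220√209)^3 = 403503248748951 + 27910903337660√209

46551 3220
4333991201 299788440
403503248748951 27910903337660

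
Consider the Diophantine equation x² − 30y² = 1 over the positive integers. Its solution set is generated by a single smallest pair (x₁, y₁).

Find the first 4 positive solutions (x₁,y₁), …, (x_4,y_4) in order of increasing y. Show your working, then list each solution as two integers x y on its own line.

11 2
241 44
5291 966
116161 21208

d=30: √d = [5; 2,10] (ℓ=2, even), read p_1/q_1
a_0=5:  p_0=5·1+0=5,  q_0=5·0+1=1
a_1=2:  p_1=2·5+1=11,  q_1=2·1+0=2
→ (11, 2).  Check: 11²=121, 30·2²=120, difference 1.
(11+2√30)^2 = 241 + 44√30
(11+2√30)^3 = 5291 + 966√30
(11+2√30)^4 = 116161 + 21208√30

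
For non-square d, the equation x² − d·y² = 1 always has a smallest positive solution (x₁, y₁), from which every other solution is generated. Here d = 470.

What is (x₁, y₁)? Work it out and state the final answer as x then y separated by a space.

1691 78

√470 → a₀=21, period (1,2,8,2,1,42); ℓ=6 even so k=5
a_0=21:  p_0=21·1+0=21,  q_0=21·0+1=1
a_1=1:  p_1=1·21+1=22,  q_1=1·1+0=1
a_2=2:  p_2=2·22+21=65,  q_2=2·1+1=3
a_3=8:  p_3=8·65+22=542,  q_3=8·3+1=25
a_4=2:  p_4=2·542+65=1149,  q_4=2·25+3=53
a_5=1:  p_5=1·1149+542=1691,  q_5=1·53+25=78
(x₁, y₁) = (1691, 78);  1691² − 470·78² = 1 ✓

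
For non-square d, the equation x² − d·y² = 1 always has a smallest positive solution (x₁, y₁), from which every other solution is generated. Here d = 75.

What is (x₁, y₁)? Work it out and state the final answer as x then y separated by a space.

26 3

√75 → a₀=8, period (1,1,1,16); ℓ=4 even so k=3
i=0: a=8 ⇒ p=8, q=1
i=1: a=1 ⇒ p=9, q=1
i=2: a=1 ⇒ p=17, q=2
i=3: a=1 ⇒ p=26, q=3
→ (26, 3).  Check: 26²=676, 75·3²=675, difference 1.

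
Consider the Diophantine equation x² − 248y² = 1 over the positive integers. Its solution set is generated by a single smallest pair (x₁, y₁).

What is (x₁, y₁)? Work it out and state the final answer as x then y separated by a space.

√248 → a₀=15, period (1,2,1,30); ℓ=4 even so k=3
a_0=15:  p_0=15·1+0=15,  q_0=15·0+1=1
…
a_2=2:  p_2=2·16+15=47,  q_2=2·1+1=3
a_3=1:  p_3=1·47+16=63,  q_3=1·3+1=4
(x₁, y₁) = (63, 4);  63² − 248·4² = 1 ✓

63 4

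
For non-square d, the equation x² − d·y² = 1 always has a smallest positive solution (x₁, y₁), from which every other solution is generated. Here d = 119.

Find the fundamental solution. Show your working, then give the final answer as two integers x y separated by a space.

120 11

[10; 1,9,1,20] for √119; ℓ=4 ⇒ convergent index 3
i=0: a=10 ⇒ p=10, q=1
i=1: a=1 ⇒ p=11, q=1
i=2: a=9 ⇒ p=109, q=10
i=3: a=1 ⇒ p=120, q=11
→ (120, 11).  Check: 120²=14400, 119·11²=14399, difference 1.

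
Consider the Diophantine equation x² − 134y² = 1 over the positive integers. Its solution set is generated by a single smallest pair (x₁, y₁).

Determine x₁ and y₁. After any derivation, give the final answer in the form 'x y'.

√134 → a₀=11, period (1,1,2,1,3,…,1,1,22); ℓ=14 even so k=13
k=0  a_k=11  p_k/q_k = 11/1
…
k=3  a_k=2  p_k/q_k = 58/5
…
k=5  a_k=3  p_k/q_k = 301/26
…
k=7  a_k=10  p_k/q_k = 4121/356
k=8  a_k=1  p_k/q_k = 4503/389
…
k=11  a_k=2  p_k/q_k = 61896/5347
k=12  a_k=1  p_k/q_k = 84029/7259
k=13  a_k=1  p_k/q_k = 145925/12606
→ (145925, 12606).  Check: 145925²=21294105625, 134·12606²=21294105624, difference 1.

145925 12606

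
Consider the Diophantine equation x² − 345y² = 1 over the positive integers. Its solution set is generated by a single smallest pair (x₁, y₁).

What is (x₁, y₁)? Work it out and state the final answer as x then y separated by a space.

√345 → a₀=18, period (1,1,2,1,6,1,2,1,1,36); ℓ=10 even so k=9
k=0  a_k=18  p_k/q_k = 18/1
…
k=2  a_k=1  p_k/q_k = 37/2
…
k=4  a_k=1  p_k/q_k = 130/7
…
k=6  a_k=1  p_k/q_k = 1003/54
…
k=8  a_k=1  p_k/q_k = 3882/209
k=9  a_k=1  p_k/q_k = 6761/364
(x₁, y₁) = (6761, 364);  6761² − 345·364² = 1 ✓

6761 364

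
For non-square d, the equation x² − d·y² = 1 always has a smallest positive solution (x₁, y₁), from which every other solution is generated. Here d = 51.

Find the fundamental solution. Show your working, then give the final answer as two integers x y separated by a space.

50 7

[7; 7,14] for √51; ℓ=2 ⇒ convergent index 1
k=0  a_k=7  p_k/q_k = 7/1
k=1  a_k=7  p_k/q_k = 50/7
→ (50, 7).  Check: 50²=2500, 51·7²=2499, difference 1.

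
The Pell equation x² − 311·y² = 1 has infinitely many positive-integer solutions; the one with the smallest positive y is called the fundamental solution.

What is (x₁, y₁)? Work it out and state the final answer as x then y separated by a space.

16883880 957397

√311 = [17; 1,1,1,2,1,…,1,1,34, …], period ℓ=16 (even) → k=15
step 0: (17, 1)  from 17·(1,0) + (0,1)
step 1: (18, 1)  from 1·(17,1) + (1,0)
…
step 3: (53, 3)  from 1·(35,2) + (18,1)
…
step 6: (1305, 74)  from 6·(194,11) + (141,8)
step 7: (4109, 233)  from 3·(1305,74) + (194,11)
…
step 9: (217583, 12338)  from 3·(71158,4035) + (4109,233)
…
step 12: (4565134, 258865)  from 2·(1594239,90401) + (1376656,78063)
step 13: (6159373, 349266)  from 1·(4565134,258865) + (1594239,90401)
step 14: (10724507, 608131)  from 1·(6159373,349266) + (4565134,258865)
step 15: (16883880, 957397)  from 1·(10724507,608131) + (6159373,349266)
→ (16883880, 957397).  Check: 16883880²=285065403854400, 311·957397²=285065403854399, difference 1.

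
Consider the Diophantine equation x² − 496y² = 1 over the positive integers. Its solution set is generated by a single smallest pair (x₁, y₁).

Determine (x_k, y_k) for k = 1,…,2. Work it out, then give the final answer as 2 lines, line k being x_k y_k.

√496 → a₀=22, period (3,1,2,4,1,…,1,3,44); ℓ=16 even so k=15
a_0=22:  p_0=22·1+0=22,  q_0=22·0+1=1
a_1=3:  p_1=3·22+1=67,  q_1=3·1+0=3
a_2=1:  p_2=1·67+22=89,  q_2=1·3+1=4
a_3=2:  p_3=2·89+67=245,  q_3=2·4+3=11
a_4=4:  p_4=4·245+89=1069,  q_4=4·11+4=48
a_5=1:  p_5=1·1069+245=1314,  q_5=1·48+11=59
a_6=1:  p_6=1·1314+1069=2383,  q_6=1·59+48=107
a_7=2:  p_7=2·2383+1314=6080,  q_7=2·107+59=273
…
a_11=1:  p_11=1·49709+35166=84875,  q_11=1·2232+1579=3811
a_12=4:  p_12=4·84875+49709=389209,  q_12=4·3811+2232=17476
…
a_14=1:  p_14=1·863293+389209=1252502,  q_14=1·38763+17476=56239
a_15=3:  p_15=3·1252502+863293=4620799,  q_15=3·56239+38763=207480
fundamental: x₁=4620799, y₁=207480  (since 21351783398401 − 496·43047950400 = 1)
k=2:  x_2 = 4620799·4620799+496·207480·207480 = 42703566796801,  y_2 = 4620799·207480+207480·4620799 = 1917446753040

4620799 207480
42703566796801 1917446753040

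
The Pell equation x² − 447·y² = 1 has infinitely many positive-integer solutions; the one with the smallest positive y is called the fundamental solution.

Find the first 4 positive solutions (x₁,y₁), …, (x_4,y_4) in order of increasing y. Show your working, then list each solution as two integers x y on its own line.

148 7
43807 2072
12966724 613305
3838106497 181536208

√447 = [21; 7,42, …], period ℓ=2 (even) → k=1
a_0=21:  p_0=21·1+0=21,  q_0=21·0+1=1
a_1=7:  p_1=7·21+1=148,  q_1=7·1+0=7
(x₁, y₁) = (148, 7);  148² − 447·7² = 1 ✓
(x_2, y_2) = (148·148 + 447·7·7, 148·7 + 7·148) = (43807, 2072)
(x_3, y_3) = (148·43807 + 447·7·2072, 148·2072 + 7·43807) = (12966724, 613305)
(x_4, y_4) = (148·12966724 + 447·7·613305, 148·613305 + 7·12966724) = (3838106497, 181536208)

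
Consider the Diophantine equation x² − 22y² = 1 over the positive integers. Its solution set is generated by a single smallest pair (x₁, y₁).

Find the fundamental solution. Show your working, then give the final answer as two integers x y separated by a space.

197 42

d=22: √d = [4; 1,2,4,2,1,8] (ℓ=6, even), read p_5/q_5
i=0: a=4 ⇒ p=4, q=1
i=1: a=1 ⇒ p=5, q=1
…
i=3: a=4 ⇒ p=61, q=13
i=4: a=2 ⇒ p=136, q=29
i=5: a=1 ⇒ p=197, q=42
(x₁, y₁) = (197, 42);  197² − 22·42² = 1 ✓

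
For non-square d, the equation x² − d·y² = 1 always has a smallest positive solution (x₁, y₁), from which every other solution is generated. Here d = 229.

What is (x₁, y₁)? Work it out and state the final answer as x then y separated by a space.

√229 → a₀=15, period (7,1,1,7,30); ℓ=5 odd so k=9
i=0: a=15 ⇒ p=15, q=1
i=1: a=7 ⇒ p=106, q=7
i=2: a=1 ⇒ p=121, q=8
i=3: a=1 ⇒ p=227, q=15
i=4: a=7 ⇒ p=1710, q=113
…
i=6: a=7 ⇒ p=362399, q=23948
…
i=8: a=1 ⇒ p=776325, q=51301
i=9: a=7 ⇒ p=5848201, q=386460
→ (5848201, 386460).  Check: 5848201²=34201454936401, 229·386460²=34201454936400, difference 1.

5848201 386460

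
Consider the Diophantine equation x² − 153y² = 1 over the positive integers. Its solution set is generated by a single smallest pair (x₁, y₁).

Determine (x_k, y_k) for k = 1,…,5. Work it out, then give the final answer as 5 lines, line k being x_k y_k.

d=153: √d = [12; 2,1,2,2,2,1,2,24] (ℓ=8, even), read p_7/q_7
step 0: (12, 1)  from 12·(1,0) + (0,1)
step 1: (25, 2)  from 2·(12,1) + (1,0)
step 2: (37, 3)  from 1·(25,2) + (12,1)
step 3: (99, 8)  from 2·(37,3) + (25,2)
step 4: (235, 19)  from 2·(99,8) + (37,3)
step 5: (569, 46)  from 2·(235,19) + (99,8)
step 6: (804, 65)  from 1·(569,46) + (235,19)
step 7: (2177, 176)  from 2·(804,65) + (569,46)
fundamental: x₁=2177, y₁=176  (since 4739329 − 153·30976 = 1)
k=2:  x_2 = 2177·2177+153·176·176 = 9478657,  y_2 = 2177·176+176·2177 = 766304
k=3:  x_3 = 2177·9478657+153·176·766304 = 41270070401,  y_3 = 2177·766304+176·9478657 = 3336487440
k=4:  x_4 = 2177·41270070401+153·176·3336487440 = 179689877047297,  y_4 = 2177·3336487440+176·41270070401 = 14527065547456
k=5:  x_5 = 2177·179689877047297+153·176·14527065547456 = 782369683393860737,  y_5 = 2177·14527065547456+176·179689877047297 = 63250840057135984

2177 176
9478657 766304
41270070401 3336487440
179689877047297 14527065547456
782369683393860737 63250840057135984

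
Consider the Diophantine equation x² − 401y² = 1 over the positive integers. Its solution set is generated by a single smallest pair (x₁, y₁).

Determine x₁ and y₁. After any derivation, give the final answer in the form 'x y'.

d=401: √d = [20; 40] (ℓ=1, odd), read p_1/q_1
k=0  a_k=20  p_k/q_k = 20/1
k=1  a_k=40  p_k/q_k = 801/40
(x₁, y₁) = (801, 40);  801² − 401·40² = 1 ✓

801 40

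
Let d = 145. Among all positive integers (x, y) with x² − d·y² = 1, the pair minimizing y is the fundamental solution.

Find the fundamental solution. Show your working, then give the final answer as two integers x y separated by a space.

289 24

√145 → a₀=12, period (24); ℓ=1 odd so k=1
a_0=12:  p_0=12·1+0=12,  q_0=12·0+1=1
a_1=24:  p_1=24·12+1=289,  q_1=24·1+0=24
(x₁, y₁) = (289, 24);  289² − 145·24² = 1 ✓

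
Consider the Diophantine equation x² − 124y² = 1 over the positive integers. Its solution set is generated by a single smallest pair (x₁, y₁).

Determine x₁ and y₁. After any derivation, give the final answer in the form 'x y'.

d=124: √d = [11; 7,2,1,1,1,…,2,7,22] (ℓ=16, even), read p_15/q_15
i=0: a=11 ⇒ p=11, q=1
i=1: a=7 ⇒ p=78, q=7
i=2: a=2 ⇒ p=167, q=15
i=3: a=1 ⇒ p=245, q=22
i=4: a=1 ⇒ p=412, q=37
i=5: a=1 ⇒ p=657, q=59
i=6: a=3 ⇒ p=2383, q=214
i=7: a=1 ⇒ p=3040, q=273
i=8: a=4 ⇒ p=14543, q=1306
i=9: a=1 ⇒ p=17583, q=1579
i=10: a=3 ⇒ p=67292, q=6043
…
i=12: a=1 ⇒ p=152167, q=13665
i=13: a=1 ⇒ p=237042, q=21287
i=14: a=2 ⇒ p=626251, q=56239
i=15: a=7 ⇒ p=4620799, q=414960
fundamental: x₁=4620799, y₁=414960  (since 21351783398401 − 124·172191801600 = 1)

4620799 414960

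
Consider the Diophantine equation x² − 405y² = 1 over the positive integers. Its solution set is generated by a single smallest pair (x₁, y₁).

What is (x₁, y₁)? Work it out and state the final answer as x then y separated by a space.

√405 = [20; 8,40, …], period ℓ=2 (even) → k=1
a_0=20:  p_0=20·1+0=20,  q_0=20·0+1=1
a_1=8:  p_1=8·20+1=161,  q_1=8·1+0=8
(x₁, y₁) = (161, 8);  161² − 405·8² = 1 ✓

161 8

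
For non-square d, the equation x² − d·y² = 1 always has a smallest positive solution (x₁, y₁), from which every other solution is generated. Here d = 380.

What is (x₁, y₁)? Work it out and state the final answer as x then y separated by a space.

d=380: √d = [19; 2,38] (ℓ=2, even), read p_1/q_1
a_0=19:  p_0=19·1+0=19,  q_0=19·0+1=1
a_1=2:  p_1=2·19+1=39,  q_1=2·1+0=2
→ (39, 2).  Check: 39²=1521, 380·2²=1520, difference 1.

39 2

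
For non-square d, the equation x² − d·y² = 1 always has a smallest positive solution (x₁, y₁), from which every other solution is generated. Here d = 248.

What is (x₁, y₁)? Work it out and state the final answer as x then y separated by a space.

[15; 1,2,1,30] for √248; ℓ=4 ⇒ convergent index 3
step 0: (15, 1)  from 15·(1,0) + (0,1)
step 1: (16, 1)  from 1·(15,1) + (1,0)
step 2: (47, 3)  from 2·(16,1) + (15,1)
step 3: (63, 4)  from 1·(47,3) + (16,1)
fundamental: x₁=63, y₁=4  (since 3969 − 248·16 = 1)

63 4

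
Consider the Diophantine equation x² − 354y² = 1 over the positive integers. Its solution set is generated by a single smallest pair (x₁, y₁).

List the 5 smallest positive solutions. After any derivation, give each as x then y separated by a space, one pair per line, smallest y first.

√354 → a₀=18, period (1,4,2,2,18,2,2,4,1,36); ℓ=10 even so k=9
step 0: (18, 1)  from 18·(1,0) + (0,1)
…
step 5: (9351, 497)  from 18·(508,27) + (207,11)
step 6: (19210, 1021)  from 2·(9351,497) + (508,27)
…
step 8: (210294, 11177)  from 4·(47771,2539) + (19210,1021)
step 9: (258065, 13716)  from 1·(210294,11177) + (47771,2539)
→ (258065, 13716).  Check: 258065²=66597544225, 354·13716²=66597544224, difference 1.
(258065+13716√354)^2 = 133195088449 + 7079239080√354
(258065+13716√354)^3 = 68745981000924305 + 3653807666346684√354
(258065+13716√354)^4 = 35481863173873866451201 + 1885839750824434773840√354
(258065+13716√354)^5 = 18313254039862772710457447825 + 973338470589361712155692516√354

258065 13716
133195088449 7079239080
68745981000924305 3653807666346684
35481863173873866451201 1885839750824434773840
18313254039862772710457447825 973338470589361712155692516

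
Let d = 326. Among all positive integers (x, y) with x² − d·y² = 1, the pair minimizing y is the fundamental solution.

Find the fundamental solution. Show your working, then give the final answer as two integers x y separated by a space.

325 18

d=326: √d = [18; 18,36] (ℓ=2, even), read p_1/q_1
a_0=18:  p_0=18·1+0=18,  q_0=18·0+1=1
a_1=18:  p_1=18·18+1=325,  q_1=18·1+0=18
(x₁, y₁) = (325, 18);  325² − 326·18² = 1 ✓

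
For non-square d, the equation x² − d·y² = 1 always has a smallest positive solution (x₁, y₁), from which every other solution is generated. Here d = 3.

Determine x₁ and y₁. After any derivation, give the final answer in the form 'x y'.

2 1

[1; 1,2] for √3; ℓ=2 ⇒ convergent index 1
i=0: a=1 ⇒ p=1, q=1
i=1: a=1 ⇒ p=2, q=1
→ (2, 1).  Check: 2²=4, 3·1²=3, difference 1.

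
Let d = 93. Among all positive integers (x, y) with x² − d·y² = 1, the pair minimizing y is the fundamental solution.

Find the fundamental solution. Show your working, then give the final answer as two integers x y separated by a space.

√93 → a₀=9, period (1,1,1,4,6,4,1,1,1,18); ℓ=10 even so k=9
k=0  a_k=9  p_k/q_k = 9/1
k=1  a_k=1  p_k/q_k = 10/1
k=2  a_k=1  p_k/q_k = 19/2
…
k=4  a_k=4  p_k/q_k = 135/14
k=5  a_k=6  p_k/q_k = 839/87
k=6  a_k=4  p_k/q_k = 3491/362
…
k=8  a_k=1  p_k/q_k = 7821/811
k=9  a_k=1  p_k/q_k = 12151/1260
→ (12151, 1260).  Check: 12151²=147646801, 93·1260²=147646800, difference 1.

12151 1260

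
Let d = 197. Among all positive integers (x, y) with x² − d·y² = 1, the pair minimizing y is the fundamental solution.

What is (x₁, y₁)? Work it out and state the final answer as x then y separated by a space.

[14; 28] for √197; ℓ=1 ⇒ convergent index 1
k=0  a_k=14  p_k/q_k = 14/1
k=1  a_k=28  p_k/q_k = 393/28
→ (393, 28).  Check: 393²=154449, 197·28²=154448, difference 1.

393 28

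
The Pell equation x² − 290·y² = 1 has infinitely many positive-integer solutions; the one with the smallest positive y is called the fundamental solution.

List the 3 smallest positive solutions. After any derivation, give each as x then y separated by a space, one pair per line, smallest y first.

√290 → a₀=17, period (34); ℓ=1 odd so k=1
k=0  a_k=17  p_k/q_k = 17/1
k=1  a_k=34  p_k/q_k = 579/34
(x₁, y₁) = (579, 34);  579² − 290·34² = 1 ✓
(x_2, y_2) = (579·579 + 290·34·34, 579·34 + 34·579) = (670481, 39372)
(x_3, y_3) = (579·670481 + 290·34·39372, 579·39372 + 34·670481) = (776416419, 45592742)

579 34
670481 39372
776416419 45592742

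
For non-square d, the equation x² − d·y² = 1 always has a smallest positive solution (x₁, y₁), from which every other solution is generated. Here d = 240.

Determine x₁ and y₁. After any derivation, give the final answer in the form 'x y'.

√240 = [15; 2,30, …], period ℓ=2 (even) → k=1
step 0: (15, 1)  from 15·(1,0) + (0,1)
step 1: (31, 2)  from 2·(15,1) + (1,0)
(x₁, y₁) = (31, 2);  31² − 240·2² = 1 ✓

31 2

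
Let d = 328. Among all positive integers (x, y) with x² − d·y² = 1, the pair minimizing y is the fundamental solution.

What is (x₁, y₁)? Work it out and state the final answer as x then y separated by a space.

[18; 9,36] for √328; ℓ=2 ⇒ convergent index 1
i=0: a=18 ⇒ p=18, q=1
i=1: a=9 ⇒ p=163, q=9
→ (163, 9).  Check: 163²=26569, 328·9²=26568, difference 1.

163 9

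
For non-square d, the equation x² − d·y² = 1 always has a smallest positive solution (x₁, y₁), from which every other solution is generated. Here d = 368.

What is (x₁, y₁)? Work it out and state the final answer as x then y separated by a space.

1151 60

d=368: √d = [19; 5,2,5,38] (ℓ=4, even), read p_3/q_3
k=0  a_k=19  p_k/q_k = 19/1
…
k=2  a_k=2  p_k/q_k = 211/11
k=3  a_k=5  p_k/q_k = 1151/60
(x₁, y₁) = (1151, 60);  1151² − 368·60² = 1 ✓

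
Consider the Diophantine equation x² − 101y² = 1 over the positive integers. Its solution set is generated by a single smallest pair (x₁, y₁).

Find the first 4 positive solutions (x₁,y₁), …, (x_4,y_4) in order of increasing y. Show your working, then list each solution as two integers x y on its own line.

√101 = [10; 20, …], period ℓ=1 (odd) → k=1
i=0: a=10 ⇒ p=10, q=1
i=1: a=20 ⇒ p=201, q=20
(x₁, y₁) = (201, 20);  201² − 101·20² = 1 ✓
(201+20√101)^2 = 80801 + 8040√101
(201+20√101)^3 = 32481801 + 3232060√101
(201+20√101)^4 = 13057603201 + 1299280080√101

201 20
80801 8040
32481801 3232060
13057603201 1299280080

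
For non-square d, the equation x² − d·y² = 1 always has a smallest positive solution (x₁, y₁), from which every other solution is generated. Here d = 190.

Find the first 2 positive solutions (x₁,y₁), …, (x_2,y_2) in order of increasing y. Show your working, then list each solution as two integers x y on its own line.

52021 3774
5412368881 392654508

[13; 1,3,1,1,1,…,3,1,26] for √190; ℓ=14 ⇒ convergent index 13
step 0: (13, 1)  from 13·(1,0) + (0,1)
…
step 2: (55, 4)  from 3·(14,1) + (13,1)
step 3: (69, 5)  from 1·(55,4) + (14,1)
step 4: (124, 9)  from 1·(69,5) + (55,4)
step 5: (193, 14)  from 1·(124,9) + (69,5)
step 6: (510, 37)  from 2·(193,14) + (124,9)
step 7: (1213, 88)  from 2·(510,37) + (193,14)
…
step 9: (4149, 301)  from 1·(2936,213) + (1213,88)
step 10: (7085, 514)  from 1·(4149,301) + (2936,213)
step 11: (11234, 815)  from 1·(7085,514) + (4149,301)
step 12: (40787, 2959)  from 3·(11234,815) + (7085,514)
step 13: (52021, 3774)  from 1·(40787,2959) + (11234,815)
fundamental: x₁=52021, y₁=3774  (since 2706184441 − 190·14243076 = 1)
n=2: (52021,3774)∘(52021,3774) = (52021·52021+190·3774·3774, 52021·3774+3774·52021) = (5412368881,392654508)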